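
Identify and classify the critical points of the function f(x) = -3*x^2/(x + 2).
f'(x) = 3*x*(-x - 4)/(x + 2)^2

Solve f'(x) = 0:
  f'(x) = -3*x*(x + 4)/(x + 2)^2; the denominator is positive wherever f is defined, so f'(x) = 0 ⇔ -3*x^2 - 12*x = 0.
  Factor: -3*x^2 - 12*x = -3*x*(x + 4) = 0.
  ⇒ x = -4, 0

f''(x) = -24/(x^3 + 6*x^2 + 12*x + 8)
Second-derivative test at each critical point:
  f''(-4) = 3 > 0 → local minimum
  f''(0) = -3 < 0 → local maximum

Critical points: x = -4 (local minimum); x = 0 (local maximum)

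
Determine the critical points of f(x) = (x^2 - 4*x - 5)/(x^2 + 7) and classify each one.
f'(x) = 4*(x^2 + 6*x - 7)/(x^4 + 14*x^2 + 49)

Solve f'(x) = 0:
  f'(x) = 4*(x - 1)*(x + 7)/(x^2 + 7)^2; the denominator is positive wherever f is defined, so f'(x) = 0 ⇔ 4*x^2 + 24*x - 28 = 0.
  Factor: 4*x^2 + 24*x - 28 = 4*(x - 1)*(x + 7) = 0.
  ⇒ x = -7, 1

f''(x) = 8*(-x^3 - 9*x^2 + 21*x + 21)/(x^6 + 21*x^4 + 147*x^2 + 343)
Second-derivative test at each critical point:
  f''(-7) = -1/98 < 0 → local maximum
  f''(1) = 1/2 > 0 → local minimum

Critical points: x = -7 (local maximum); x = 1 (local minimum)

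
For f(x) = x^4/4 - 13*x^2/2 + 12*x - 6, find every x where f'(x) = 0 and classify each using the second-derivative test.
f'(x) = x^3 - 13*x + 12

Solve f'(x) = 0:
  Factor: x^3 - 13*x + 12 = (x - 3)*(x - 1)*(x + 4) = 0.
  ⇒ x = -4, 1, 3

f''(x) = 3*x^2 - 13
Second-derivative test at each critical point:
  f''(-4) = 35 > 0 → local minimum
  f''(1) = -10 < 0 → local maximum
  f''(3) = 14 > 0 → local minimum

Critical points: x = -4 (local minimum); x = 1 (local maximum); x = 3 (local minimum)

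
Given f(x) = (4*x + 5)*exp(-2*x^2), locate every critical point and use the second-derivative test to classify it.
f'(x) = 4*(-x*(4*x + 5) + 1)*exp(-2*x^2)

Solve f'(x) = 0:
  f'(x) = (-16*x^2 - 20*x + 4)·exp(-2*x^2) and exp(-2*x^2) > 0 for every x, so f'(x) = 0 ⇔ -16*x^2 - 20*x + 4 = 0.
  Factor: -16*x^2 - 20*x + 4 = -4*(4*x^2 + 5*x - 1); 4*x^2 + 5*x - 1 = 0 has no rational roots; quadratic formula: x = (-5 ± √41)/8.
  ⇒ x = -sqrt(41)/8 - 5/8 ≈ -1.4254, -5/8 + sqrt(41)/8 ≈ 0.1754

f''(x) = 4*(4*x^2*(4*x + 5) - 12*x - 5)*exp(-2*x^2)
Second-derivative test at each critical point:
  f''(-1.4254) = 0.4403 > 0 → local minimum
  f''(0.1754) = -24.0842 < 0 → local maximum

Critical points: x = -sqrt(41)/8 - 5/8 ≈ -1.4254 (local minimum); x = -5/8 + sqrt(41)/8 ≈ 0.1754 (local maximum)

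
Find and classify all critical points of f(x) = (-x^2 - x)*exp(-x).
f'(x) = (x^2 - x - 1)*exp(-x)

Solve f'(x) = 0:
  f'(x) = (x^2 - x - 1)·exp(-x) and exp(-x) > 0 for every x, so f'(x) = 0 ⇔ x^2 - x - 1 = 0.
  x^2 - x - 1 = 0 has no rational roots; quadratic formula: x = (1 ± √5)/2.
  ⇒ x = 1/2 - sqrt(5)/2 ≈ -0.6180, 1/2 + sqrt(5)/2 ≈ 1.6180

f''(x) = x*(3 - x)*exp(-x)
Second-derivative test at each critical point:
  f''(-0.6180) = -4.1485 < 0 → local maximum
  f''(1.6180) = 0.4434 > 0 → local minimum

Critical points: x = 1/2 - sqrt(5)/2 ≈ -0.6180 (local maximum); x = 1/2 + sqrt(5)/2 ≈ 1.6180 (local minimum)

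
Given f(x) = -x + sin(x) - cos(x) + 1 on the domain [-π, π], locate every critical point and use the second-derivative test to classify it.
f'(x) = sin(x) + cos(x) - 1

Solve f'(x) = 0 on [-π, π]:
  f'(x) = 0 ⇔ sin(x) + cos(x) = 1. Write the left side as R·cos(x + φ) with R = √(1² + (-1)²) = sqrt(2), cos φ = sqrt(2)/2, sin φ = -sqrt(2)/2; then cos(x + φ) = sqrt(2)/2. Solve for x and keep the solutions lying in [-π, π].
  ⇒ x = 0, pi/2 ≈ 1.5708

f''(x) = -sin(x) + cos(x)
Second-derivative test at each critical point:
  f''(0) = 1 > 0 → local minimum
  f''(1.5708) = -1 < 0 → local maximum

Critical points: x = 0 (local minimum); x = pi/2 ≈ 1.5708 (local maximum)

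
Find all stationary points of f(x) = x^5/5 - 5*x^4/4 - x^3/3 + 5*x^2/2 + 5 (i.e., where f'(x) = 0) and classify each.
f'(x) = x*(x^3 - 5*x^2 - x + 5)

Solve f'(x) = 0:
  Factor: x^4 - 5*x^3 - x^2 + 5*x = x*(x - 5)*(x - 1)*(x + 1) = 0.
  ⇒ x = -1, 0, 1, 5

f''(x) = 4*x^3 - 15*x^2 - 2*x + 5
Second-derivative test at each critical point:
  f''(-1) = -12 < 0 → local maximum
  f''(0) = 5 > 0 → local minimum
  f''(1) = -8 < 0 → local maximum
  f''(5) = 120 > 0 → local minimum

Critical points: x = -1 (local maximum); x = 0 (local minimum); x = 1 (local maximum); x = 5 (local minimum)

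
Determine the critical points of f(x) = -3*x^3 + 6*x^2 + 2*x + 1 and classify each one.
f'(x) = -9*x^2 + 12*x + 2

Solve f'(x) = 0:
  9*x^2 - 12*x - 2 = 0 has no rational roots; quadratic formula: x = (12 ± √216)/18.
  ⇒ x = 2/3 - sqrt(6)/3 ≈ -0.1498, 2/3 + sqrt(6)/3 ≈ 1.4832

f''(x) = 12 - 18*x
Second-derivative test at each critical point:
  f''(-0.1498) = 14.6969 > 0 → local minimum
  f''(1.4832) = -14.6969 < 0 → local maximum

Critical points: x = 2/3 - sqrt(6)/3 ≈ -0.1498 (local minimum); x = 2/3 + sqrt(6)/3 ≈ 1.4832 (local maximum)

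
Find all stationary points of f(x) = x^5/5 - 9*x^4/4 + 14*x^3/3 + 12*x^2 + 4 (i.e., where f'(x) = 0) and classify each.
f'(x) = x*(x^3 - 9*x^2 + 14*x + 24)

Solve f'(x) = 0:
  Factor: x^4 - 9*x^3 + 14*x^2 + 24*x = x*(x - 6)*(x - 4)*(x + 1) = 0.
  ⇒ x = -1, 0, 4, 6

f''(x) = 4*x^3 - 27*x^2 + 28*x + 24
Second-derivative test at each critical point:
  f''(-1) = -35 < 0 → local maximum
  f''(0) = 24 > 0 → local minimum
  f''(4) = -40 < 0 → local maximum
  f''(6) = 84 > 0 → local minimum

Critical points: x = -1 (local maximum); x = 0 (local minimum); x = 4 (local maximum); x = 6 (local minimum)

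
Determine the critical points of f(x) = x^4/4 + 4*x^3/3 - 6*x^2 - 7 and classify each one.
f'(x) = x*(x^2 + 4*x - 12)

Solve f'(x) = 0:
  Factor: x^3 + 4*x^2 - 12*x = x*(x - 2)*(x + 6) = 0.
  ⇒ x = -6, 0, 2

f''(x) = 3*x^2 + 8*x - 12
Second-derivative test at each critical point:
  f''(-6) = 48 > 0 → local minimum
  f''(0) = -12 < 0 → local maximum
  f''(2) = 16 > 0 → local minimum

Critical points: x = -6 (local minimum); x = 0 (local maximum); x = 2 (local minimum)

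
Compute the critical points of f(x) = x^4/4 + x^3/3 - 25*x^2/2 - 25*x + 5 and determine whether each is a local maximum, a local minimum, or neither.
f'(x) = x^3 + x^2 - 25*x - 25

Solve f'(x) = 0:
  Factor: x^3 + x^2 - 25*x - 25 = (x - 5)*(x + 1)*(x + 5) = 0.
  ⇒ x = -5, -1, 5

f''(x) = 3*x^2 + 2*x - 25
Second-derivative test at each critical point:
  f''(-5) = 40 > 0 → local minimum
  f''(-1) = -24 < 0 → local maximum
  f''(5) = 60 > 0 → local minimum

Critical points: x = -5 (local minimum); x = -1 (local maximum); x = 5 (local minimum)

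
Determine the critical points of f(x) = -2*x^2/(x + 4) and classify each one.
f'(x) = 2*x*(-x - 8)/(x + 4)^2

Solve f'(x) = 0:
  f'(x) = -2*x*(x + 8)/(x + 4)^2; the denominator is positive wherever f is defined, so f'(x) = 0 ⇔ -2*x^2 - 16*x = 0.
  Factor: -2*x^2 - 16*x = -2*x*(x + 8) = 0.
  ⇒ x = -8, 0

f''(x) = -64/(x^3 + 12*x^2 + 48*x + 64)
Second-derivative test at each critical point:
  f''(-8) = 1 > 0 → local minimum
  f''(0) = -1 < 0 → local maximum

Critical points: x = -8 (local minimum); x = 0 (local maximum)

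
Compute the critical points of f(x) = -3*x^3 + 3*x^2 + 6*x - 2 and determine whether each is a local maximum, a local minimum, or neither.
f'(x) = -9*x^2 + 6*x + 6

Solve f'(x) = 0:
  Factor: -9*x^2 + 6*x + 6 = -3*(3*x^2 - 2*x - 2); 3*x^2 - 2*x - 2 = 0 has no rational roots; quadratic formula: x = (2 ± √28)/6.
  ⇒ x = 1/3 - sqrt(7)/3 ≈ -0.5486, 1/3 + sqrt(7)/3 ≈ 1.2153

f''(x) = 6 - 18*x
Second-derivative test at each critical point:
  f''(-0.5486) = 15.8745 > 0 → local minimum
  f''(1.2153) = -15.8745 < 0 → local maximum

Critical points: x = 1/3 - sqrt(7)/3 ≈ -0.5486 (local minimum); x = 1/3 + sqrt(7)/3 ≈ 1.2153 (local maximum)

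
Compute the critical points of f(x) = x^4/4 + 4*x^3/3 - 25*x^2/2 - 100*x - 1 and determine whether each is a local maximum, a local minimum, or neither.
f'(x) = x^3 + 4*x^2 - 25*x - 100

Solve f'(x) = 0:
  Factor: x^3 + 4*x^2 - 25*x - 100 = (x - 5)*(x + 4)*(x + 5) = 0.
  ⇒ x = -5, -4, 5

f''(x) = 3*x^2 + 8*x - 25
Second-derivative test at each critical point:
  f''(-5) = 10 > 0 → local minimum
  f''(-4) = -9 < 0 → local maximum
  f''(5) = 90 > 0 → local minimum

Critical points: x = -5 (local minimum); x = -4 (local maximum); x = 5 (local minimum)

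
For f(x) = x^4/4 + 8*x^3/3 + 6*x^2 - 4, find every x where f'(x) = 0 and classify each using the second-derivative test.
f'(x) = x*(x^2 + 8*x + 12)

Solve f'(x) = 0:
  Factor: x^3 + 8*x^2 + 12*x = x*(x + 2)*(x + 6) = 0.
  ⇒ x = -6, -2, 0

f''(x) = 3*x^2 + 16*x + 12
Second-derivative test at each critical point:
  f''(-6) = 24 > 0 → local minimum
  f''(-2) = -8 < 0 → local maximum
  f''(0) = 12 > 0 → local minimum

Critical points: x = -6 (local minimum); x = -2 (local maximum); x = 0 (local minimum)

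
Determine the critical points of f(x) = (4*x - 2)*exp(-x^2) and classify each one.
f'(x) = 4*(-x*(2*x - 1) + 1)*exp(-x^2)

Solve f'(x) = 0:
  f'(x) = (-8*x^2 + 4*x + 4)·exp(-x^2) and exp(-x^2) > 0 for every x, so f'(x) = 0 ⇔ -8*x^2 + 4*x + 4 = 0.
  Factor: -8*x^2 + 4*x + 4 = -4*(x - 1)*(2*x + 1) = 0.
  ⇒ x = -1/2, 1

f''(x) = 4*(2*x^2*(2*x - 1) - 6*x + 1)*exp(-x^2)
Second-derivative test at each critical point:
  f''(-1/2) = 9.3456 > 0 → local minimum
  f''(1) = -4.4146 < 0 → local maximum

Critical points: x = -1/2 (local minimum); x = 1 (local maximum)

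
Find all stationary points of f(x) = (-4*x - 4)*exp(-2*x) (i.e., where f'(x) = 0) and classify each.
f'(x) = 4*(2*x + 1)*exp(-2*x)

Solve f'(x) = 0:
  f'(x) = (8*x + 4)·exp(-2*x) and exp(-2*x) > 0 for every x, so f'(x) = 0 ⇔ 8*x + 4 = 0.
  Factor: 8*x + 4 = 4*(2*x + 1) = 0.
  ⇒ x = -1/2

f''(x) = -16*x*exp(-2*x)
Second-derivative test at each critical point:
  f''(-1/2) = 21.7463 > 0 → local minimum

Critical points: x = -1/2 (local minimum)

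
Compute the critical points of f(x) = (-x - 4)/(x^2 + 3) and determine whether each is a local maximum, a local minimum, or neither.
f'(x) = (-x^2 + 2*x*(x + 4) - 3)/(x^2 + 3)^2

Solve f'(x) = 0:
  f'(x) = (x^2 + 8*x - 3)/(x^2 + 3)^2; the denominator is positive wherever f is defined, so f'(x) = 0 ⇔ x^2 + 8*x - 3 = 0.
  x^2 + 8*x - 3 = 0 has no rational roots; quadratic formula: x = (-8 ± √76)/2.
  ⇒ x = -sqrt(19) - 4 ≈ -8.3589, -4 + sqrt(19) ≈ 0.3589

f''(x) = 2*(-4*x^2*(x + 4) + (3*x + 4)*(x^2 + 3))/(x^2 + 3)^3
Second-derivative test at each critical point:
  f''(-8.3589) = -0.0016 < 0 → local maximum
  f''(0.3589) = 0.8905 > 0 → local minimum

Critical points: x = -sqrt(19) - 4 ≈ -8.3589 (local maximum); x = -4 + sqrt(19) ≈ 0.3589 (local minimum)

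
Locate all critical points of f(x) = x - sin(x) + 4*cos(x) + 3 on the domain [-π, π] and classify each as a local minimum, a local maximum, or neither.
f'(x) = -4*sin(x) - cos(x) + 1

Solve f'(x) = 0 on [-π, π]:
  f'(x) = 0 ⇔ -4*sin(x) - cos(x) = -1. Write the left side as R·cos(x + φ) with R = √((-1)² + 4²) = sqrt(17), cos φ = -sqrt(17)/17, sin φ = 4*sqrt(17)/17; then cos(x + φ) = -sqrt(17)/17. Solve for x and keep the solutions lying in [-π, π].
  ⇒ x = 0, pi - atan(8/15) ≈ 2.6516

f''(x) = sin(x) - 4*cos(x)
Second-derivative test at each critical point:
  f''(0) = -4 < 0 → local maximum
  f''(2.6516) = 4 > 0 → local minimum

Critical points: x = 0 (local maximum); x = pi - atan(8/15) ≈ 2.6516 (local minimum)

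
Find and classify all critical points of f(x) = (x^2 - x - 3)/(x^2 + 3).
f'(x) = (x^2 + 12*x - 3)/(x^4 + 6*x^2 + 9)

Solve f'(x) = 0:
  f'(x) = (x^2 + 12*x - 3)/(x^2 + 3)^2; the denominator is positive wherever f is defined, so f'(x) = 0 ⇔ x^2 + 12*x - 3 = 0.
  x^2 + 12*x - 3 = 0 has no rational roots; quadratic formula: x = (-12 ± √156)/2.
  ⇒ x = -sqrt(39) - 6 ≈ -12.2450, -6 + sqrt(39) ≈ 0.2450

f''(x) = 2*(-x^3 - 18*x^2 + 9*x + 18)/(x^6 + 9*x^4 + 27*x^2 + 27)
Second-derivative test at each critical point:
  f''(-12.2450) = -0.0005 < 0 → local maximum
  f''(0.2450) = 1.3339 > 0 → local minimum

Critical points: x = -sqrt(39) - 6 ≈ -12.2450 (local maximum); x = -6 + sqrt(39) ≈ 0.2450 (local minimum)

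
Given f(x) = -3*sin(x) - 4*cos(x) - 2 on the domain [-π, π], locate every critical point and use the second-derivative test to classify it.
f'(x) = 4*sin(x) - 3*cos(x)

Solve f'(x) = 0 on [-π, π]:
  f'(x) = 0 ⇔ -3*cos(x) = -4*sin(x) ⇔ tan(x) = 3/4, i.e. x = arctan(3/4) + nπ; keep the solutions lying in [-π, π].
  ⇒ x = -pi + atan(3/4) ≈ -2.4981, atan(3/4) ≈ 0.6435

f''(x) = 3*sin(x) + 4*cos(x)
Second-derivative test at each critical point:
  f''(-2.4981) = -5 < 0 → local maximum
  f''(0.6435) = 5 > 0 → local minimum

Critical points: x = -pi + atan(3/4) ≈ -2.4981 (local maximum); x = atan(3/4) ≈ 0.6435 (local minimum)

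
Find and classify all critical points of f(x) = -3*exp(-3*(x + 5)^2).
f'(x) = 18*(x + 5)*exp(-3*(x + 5)^2)

Solve f'(x) = 0:
  f'(x) = (18*x + 90)·exp(-3*(x + 5)^2) and exp(-3*(x + 5)^2) > 0 for every x, so f'(x) = 0 ⇔ 18*x + 90 = 0.
  Factor: 18*x + 90 = 18*(x + 5) = 0.
  ⇒ x = -5

f''(x) = 18*(1 - 6*(x + 5)^2)*exp(-3*(x + 5)^2)
Second-derivative test at each critical point:
  f''(-5) = 18 > 0 → local minimum

Critical points: x = -5 (local minimum)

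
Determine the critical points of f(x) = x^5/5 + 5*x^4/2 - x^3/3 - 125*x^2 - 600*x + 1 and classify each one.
f'(x) = x^4 + 10*x^3 - x^2 - 250*x - 600

Solve f'(x) = 0:
  Factor: x^4 + 10*x^3 - x^2 - 250*x - 600 = (x - 5)*(x + 4)*(x + 5)*(x + 6) = 0.
  ⇒ x = -6, -5, -4, 5

f''(x) = 4*x^3 + 30*x^2 - 2*x - 250
Second-derivative test at each critical point:
  f''(-6) = -22 < 0 → local maximum
  f''(-5) = 10 > 0 → local minimum
  f''(-4) = -18 < 0 → local maximum
  f''(5) = 990 > 0 → local minimum

Critical points: x = -6 (local maximum); x = -5 (local minimum); x = -4 (local maximum); x = 5 (local minimum)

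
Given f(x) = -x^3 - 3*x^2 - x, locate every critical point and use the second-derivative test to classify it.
f'(x) = -3*x^2 - 6*x - 1

Solve f'(x) = 0:
  3*x^2 + 6*x + 1 = 0 has no rational roots; quadratic formula: x = (-6 ± √24)/6.
  ⇒ x = -1 - sqrt(6)/3 ≈ -1.8165, -1 + sqrt(6)/3 ≈ -0.1835

f''(x) = -6*x - 6
Second-derivative test at each critical point:
  f''(-1.8165) = 4.8990 > 0 → local minimum
  f''(-0.1835) = -4.8990 < 0 → local maximum

Critical points: x = -1 - sqrt(6)/3 ≈ -1.8165 (local minimum); x = -1 + sqrt(6)/3 ≈ -0.1835 (local maximum)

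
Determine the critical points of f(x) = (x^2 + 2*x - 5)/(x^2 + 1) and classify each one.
f'(x) = 2*(-x^2 + 6*x + 1)/(x^4 + 2*x^2 + 1)

Solve f'(x) = 0:
  f'(x) = -2*(x^2 - 6*x - 1)/(x^2 + 1)^2; the denominator is positive wherever f is defined, so f'(x) = 0 ⇔ -2*x^2 + 12*x + 2 = 0.
  Factor: -2*x^2 + 12*x + 2 = -2*(x^2 - 6*x - 1); x^2 - 6*x - 1 = 0 has no rational roots; quadratic formula: x = (6 ± √40)/2.
  ⇒ x = 3 - sqrt(10) ≈ -0.1623, 3 + sqrt(10) ≈ 6.1623

f''(x) = 4*(x^3 - 9*x^2 - 3*x + 3)/(x^6 + 3*x^4 + 3*x^2 + 1)
Second-derivative test at each critical point:
  f''(-0.1623) = 12.0083 > 0 → local minimum
  f''(6.1623) = -0.0083 < 0 → local maximum

Critical points: x = 3 - sqrt(10) ≈ -0.1623 (local minimum); x = 3 + sqrt(10) ≈ 6.1623 (local maximum)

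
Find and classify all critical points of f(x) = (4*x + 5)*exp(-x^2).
f'(x) = 2*(-x*(4*x + 5) + 2)*exp(-x^2)

Solve f'(x) = 0:
  f'(x) = (-8*x^2 - 10*x + 4)·exp(-x^2) and exp(-x^2) > 0 for every x, so f'(x) = 0 ⇔ -8*x^2 - 10*x + 4 = 0.
  Factor: -8*x^2 - 10*x + 4 = -2*(4*x^2 + 5*x - 2); 4*x^2 + 5*x - 2 = 0 has no rational roots; quadratic formula: x = (-5 ± √57)/8.
  ⇒ x = -sqrt(57)/8 - 5/8 ≈ -1.5687, -5/8 + sqrt(57)/8 ≈ 0.3187

f''(x) = 2*(2*x^2*(4*x + 5) - 12*x - 5)*exp(-x^2)
Second-derivative test at each critical point:
  f''(-1.5687) = 1.2889 > 0 → local minimum
  f''(0.3187) = -13.6411 < 0 → local maximum

Critical points: x = -sqrt(57)/8 - 5/8 ≈ -1.5687 (local minimum); x = -5/8 + sqrt(57)/8 ≈ 0.3187 (local maximum)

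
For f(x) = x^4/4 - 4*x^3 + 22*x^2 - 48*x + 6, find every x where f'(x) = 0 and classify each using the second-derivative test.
f'(x) = x^3 - 12*x^2 + 44*x - 48

Solve f'(x) = 0:
  Factor: x^3 - 12*x^2 + 44*x - 48 = (x - 6)*(x - 4)*(x - 2) = 0.
  ⇒ x = 2, 4, 6

f''(x) = 3*x^2 - 24*x + 44
Second-derivative test at each critical point:
  f''(2) = 8 > 0 → local minimum
  f''(4) = -4 < 0 → local maximum
  f''(6) = 8 > 0 → local minimum

Critical points: x = 2 (local minimum); x = 4 (local maximum); x = 6 (local minimum)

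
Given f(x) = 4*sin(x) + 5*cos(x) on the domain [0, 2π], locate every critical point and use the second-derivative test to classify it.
f'(x) = -5*sin(x) + 4*cos(x)

Solve f'(x) = 0 on [0, 2π]:
  f'(x) = 0 ⇔ 4*cos(x) = 5*sin(x) ⇔ tan(x) = 4/5, i.e. x = arctan(4/5) + nπ; keep the solutions lying in [0, 2π].
  ⇒ x = atan(4/5) ≈ 0.6747, atan(4/5) + pi ≈ 3.8163

f''(x) = -4*sin(x) - 5*cos(x)
Second-derivative test at each critical point:
  f''(0.6747) = -6.4031 < 0 → local maximum
  f''(3.8163) = 6.4031 > 0 → local minimum

Critical points: x = atan(4/5) ≈ 0.6747 (local maximum); x = atan(4/5) + pi ≈ 3.8163 (local minimum)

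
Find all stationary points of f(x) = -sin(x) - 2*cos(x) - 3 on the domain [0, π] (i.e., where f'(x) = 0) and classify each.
f'(x) = 2*sin(x) - cos(x)

Solve f'(x) = 0 on [0, π]:
  f'(x) = 0 ⇔ -cos(x) = -2*sin(x) ⇔ tan(x) = 1/2, i.e. x = arctan(1/2) + nπ; keep the solutions lying in [0, π].
  ⇒ x = atan(1/2) ≈ 0.4636

f''(x) = sin(x) + 2*cos(x)
Second-derivative test at each critical point:
  f''(0.4636) = 2.2361 > 0 → local minimum

Critical points: x = atan(1/2) ≈ 0.4636 (local minimum)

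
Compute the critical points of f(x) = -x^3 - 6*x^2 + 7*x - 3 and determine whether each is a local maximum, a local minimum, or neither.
f'(x) = -3*x^2 - 12*x + 7

Solve f'(x) = 0:
  3*x^2 + 12*x - 7 = 0 has no rational roots; quadratic formula: x = (-12 ± √228)/6.
  ⇒ x = -sqrt(57)/3 - 2 ≈ -4.5166, -2 + sqrt(57)/3 ≈ 0.5166

f''(x) = -6*x - 12
Second-derivative test at each critical point:
  f''(-4.5166) = 15.0997 > 0 → local minimum
  f''(0.5166) = -15.0997 < 0 → local maximum

Critical points: x = -sqrt(57)/3 - 2 ≈ -4.5166 (local minimum); x = -2 + sqrt(57)/3 ≈ 0.5166 (local maximum)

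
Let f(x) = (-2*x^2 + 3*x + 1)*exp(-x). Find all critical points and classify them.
f'(x) = (2*x^2 - 7*x + 2)*exp(-x)

Solve f'(x) = 0:
  f'(x) = (2*x^2 - 7*x + 2)·exp(-x) and exp(-x) > 0 for every x, so f'(x) = 0 ⇔ 2*x^2 - 7*x + 2 = 0.
  2*x^2 - 7*x + 2 = 0 has no rational roots; quadratic formula: x = (7 ± √33)/4.
  ⇒ x = 7/4 - sqrt(33)/4 ≈ 0.3139, sqrt(33)/4 + 7/4 ≈ 3.1861

f''(x) = (-2*x^2 + 11*x - 9)*exp(-x)
Second-derivative test at each critical point:
  f''(0.3139) = -4.1971 < 0 → local maximum
  f''(3.1861) = 0.2374 > 0 → local minimum

Critical points: x = 7/4 - sqrt(33)/4 ≈ 0.3139 (local maximum); x = sqrt(33)/4 + 7/4 ≈ 3.1861 (local minimum)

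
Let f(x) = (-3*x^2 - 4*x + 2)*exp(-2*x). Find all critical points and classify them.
f'(x) = 2*(3*x^2 + x - 4)*exp(-2*x)

Solve f'(x) = 0:
  f'(x) = (6*x^2 + 2*x - 8)·exp(-2*x) and exp(-2*x) > 0 for every x, so f'(x) = 0 ⇔ 6*x^2 + 2*x - 8 = 0.
  Factor: 6*x^2 + 2*x - 8 = 2*(x - 1)*(3*x + 4) = 0.
  ⇒ x = -4/3, 1

f''(x) = 2*(-6*x^2 + 4*x + 9)*exp(-2*x)
Second-derivative test at each critical point:
  f''(-4/3) = -201.4868 < 0 → local maximum
  f''(1) = 1.8947 > 0 → local minimum

Critical points: x = -4/3 (local maximum); x = 1 (local minimum)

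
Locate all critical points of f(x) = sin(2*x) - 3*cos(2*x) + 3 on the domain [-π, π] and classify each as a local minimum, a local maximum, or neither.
f'(x) = 6*sin(2*x) + 2*cos(2*x)

Solve f'(x) = 0 on [-π, π]:
  f'(x) = 0 ⇔ cos(2*x) = -3*sin(2*x) ⇔ tan(2*x) = -1/3, i.e. 2*x = arctan(-1/3) + nπ; keep the solutions lying in [-π, π].
  ⇒ x = -pi/2 - atan(1/3)/2 ≈ -1.7317, -atan(1/3)/2 ≈ -0.1609, -atan(1/3)/2 + pi/2 ≈ 1.4099, pi - atan(1/3)/2 ≈ 2.9807

f''(x) = -4*sin(2*x) + 12*cos(2*x)
Second-derivative test at each critical point:
  f''(-1.7317) = -12.6491 < 0 → local maximum
  f''(-0.1609) = 12.6491 > 0 → local minimum
  f''(1.4099) = -12.6491 < 0 → local maximum
  f''(2.9807) = 12.6491 > 0 → local minimum

Critical points: x = -pi/2 - atan(1/3)/2 ≈ -1.7317 (local maximum); x = -atan(1/3)/2 ≈ -0.1609 (local minimum); x = -atan(1/3)/2 + pi/2 ≈ 1.4099 (local maximum); x = pi - atan(1/3)/2 ≈ 2.9807 (local minimum)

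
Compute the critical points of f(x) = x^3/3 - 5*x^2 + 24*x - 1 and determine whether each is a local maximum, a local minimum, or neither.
f'(x) = x^2 - 10*x + 24

Solve f'(x) = 0:
  Factor: x^2 - 10*x + 24 = (x - 6)*(x - 4) = 0.
  ⇒ x = 4, 6

f''(x) = 2*x - 10
Second-derivative test at each critical point:
  f''(4) = -2 < 0 → local maximum
  f''(6) = 2 > 0 → local minimum

Critical points: x = 4 (local maximum); x = 6 (local minimum)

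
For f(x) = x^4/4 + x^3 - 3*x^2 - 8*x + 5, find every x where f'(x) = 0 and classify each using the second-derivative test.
f'(x) = x^3 + 3*x^2 - 6*x - 8

Solve f'(x) = 0:
  Factor: x^3 + 3*x^2 - 6*x - 8 = (x - 2)*(x + 1)*(x + 4) = 0.
  ⇒ x = -4, -1, 2

f''(x) = 3*x^2 + 6*x - 6
Second-derivative test at each critical point:
  f''(-4) = 18 > 0 → local minimum
  f''(-1) = -9 < 0 → local maximum
  f''(2) = 18 > 0 → local minimum

Critical points: x = -4 (local minimum); x = -1 (local maximum); x = 2 (local minimum)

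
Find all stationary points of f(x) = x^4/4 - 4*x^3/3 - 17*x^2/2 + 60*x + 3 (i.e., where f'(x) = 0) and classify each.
f'(x) = x^3 - 4*x^2 - 17*x + 60

Solve f'(x) = 0:
  Factor: x^3 - 4*x^2 - 17*x + 60 = (x - 5)*(x - 3)*(x + 4) = 0.
  ⇒ x = -4, 3, 5

f''(x) = 3*x^2 - 8*x - 17
Second-derivative test at each critical point:
  f''(-4) = 63 > 0 → local minimum
  f''(3) = -14 < 0 → local maximum
  f''(5) = 18 > 0 → local minimum

Critical points: x = -4 (local minimum); x = 3 (local maximum); x = 5 (local minimum)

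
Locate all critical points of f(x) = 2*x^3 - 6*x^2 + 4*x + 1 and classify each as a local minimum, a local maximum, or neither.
f'(x) = 6*x^2 - 12*x + 4

Solve f'(x) = 0:
  Factor: 6*x^2 - 12*x + 4 = 2*(3*x^2 - 6*x + 2); 3*x^2 - 6*x + 2 = 0 has no rational roots; quadratic formula: x = (6 ± √12)/6.
  ⇒ x = 1 - sqrt(3)/3 ≈ 0.4226, sqrt(3)/3 + 1 ≈ 1.5774

f''(x) = 12*x - 12
Second-derivative test at each critical point:
  f''(0.4226) = -6.9282 < 0 → local maximum
  f''(1.5774) = 6.9282 > 0 → local minimum

Critical points: x = 1 - sqrt(3)/3 ≈ 0.4226 (local maximum); x = sqrt(3)/3 + 1 ≈ 1.5774 (local minimum)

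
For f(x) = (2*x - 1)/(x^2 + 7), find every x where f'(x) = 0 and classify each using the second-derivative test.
f'(x) = 2*(-x^2 + x + 7)/(x^4 + 14*x^2 + 49)

Solve f'(x) = 0:
  f'(x) = -2*(x^2 - x - 7)/(x^2 + 7)^2; the denominator is positive wherever f is defined, so f'(x) = 0 ⇔ -2*x^2 + 2*x + 14 = 0.
  Factor: -2*x^2 + 2*x + 14 = -2*(x^2 - x - 7); x^2 - x - 7 = 0 has no rational roots; quadratic formula: x = (1 ± √29)/2.
  ⇒ x = 1/2 - sqrt(29)/2 ≈ -2.1926, 1/2 + sqrt(29)/2 ≈ 3.1926

f''(x) = 2*(4*x^2*(2*x - 1) + (1 - 6*x)*(x^2 + 7))/(x^2 + 7)^3
Second-derivative test at each critical point:
  f''(-2.1926) = 0.0773 > 0 → local minimum
  f''(3.1926) = -0.0364 < 0 → local maximum

Critical points: x = 1/2 - sqrt(29)/2 ≈ -2.1926 (local minimum); x = 1/2 + sqrt(29)/2 ≈ 3.1926 (local maximum)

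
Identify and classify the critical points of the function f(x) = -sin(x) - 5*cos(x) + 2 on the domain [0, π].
f'(x) = 5*sin(x) - cos(x)

Solve f'(x) = 0 on [0, π]:
  f'(x) = 0 ⇔ -cos(x) = -5*sin(x) ⇔ tan(x) = 1/5, i.e. x = arctan(1/5) + nπ; keep the solutions lying in [0, π].
  ⇒ x = atan(1/5) ≈ 0.1974

f''(x) = sin(x) + 5*cos(x)
Second-derivative test at each critical point:
  f''(0.1974) = 5.0990 > 0 → local minimum

Critical points: x = atan(1/5) ≈ 0.1974 (local minimum)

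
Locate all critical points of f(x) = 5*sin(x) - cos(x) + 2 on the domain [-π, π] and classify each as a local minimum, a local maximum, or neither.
f'(x) = sin(x) + 5*cos(x)

Solve f'(x) = 0 on [-π, π]:
  f'(x) = 0 ⇔ 5*cos(x) = -sin(x) ⇔ tan(x) = -5, i.e. x = arctan(-5) + nπ; keep the solutions lying in [-π, π].
  ⇒ x = -atan(5) ≈ -1.3734, pi - atan(5) ≈ 1.7682

f''(x) = -5*sin(x) + cos(x)
Second-derivative test at each critical point:
  f''(-1.3734) = 5.0990 > 0 → local minimum
  f''(1.7682) = -5.0990 < 0 → local maximum

Critical points: x = -atan(5) ≈ -1.3734 (local minimum); x = pi - atan(5) ≈ 1.7682 (local maximum)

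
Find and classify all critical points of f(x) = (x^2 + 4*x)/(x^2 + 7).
f'(x) = 2*(-2*x^2 + 7*x + 14)/(x^4 + 14*x^2 + 49)

Solve f'(x) = 0:
  f'(x) = -2*(2*x^2 - 7*x - 14)/(x^2 + 7)^2; the denominator is positive wherever f is defined, so f'(x) = 0 ⇔ -4*x^2 + 14*x + 28 = 0.
  Factor: -4*x^2 + 14*x + 28 = -2*(2*x^2 - 7*x - 14); 2*x^2 - 7*x - 14 = 0 has no rational roots; quadratic formula: x = (7 ± √161)/4.
  ⇒ x = 7/4 - sqrt(161)/4 ≈ -1.4221, 7/4 + sqrt(161)/4 ≈ 4.9221

f''(x) = 2*(4*x^3 - 21*x^2 - 84*x + 49)/(x^6 + 21*x^4 + 147*x^2 + 343)
Second-derivative test at each critical point:
  f''(-1.4221) = 0.3117 > 0 → local minimum
  f''(4.9221) = -0.0260 < 0 → local maximum

Critical points: x = 7/4 - sqrt(161)/4 ≈ -1.4221 (local minimum); x = 7/4 + sqrt(161)/4 ≈ 4.9221 (local maximum)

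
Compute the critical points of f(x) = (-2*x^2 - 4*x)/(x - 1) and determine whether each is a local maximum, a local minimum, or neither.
f'(x) = 2*(-x^2 + 2*x + 2)/(x^2 - 2*x + 1)

Solve f'(x) = 0:
  f'(x) = -2*(x^2 - 2*x - 2)/(x - 1)^2; the denominator is positive wherever f is defined, so f'(x) = 0 ⇔ -2*x^2 + 4*x + 4 = 0.
  Factor: -2*x^2 + 4*x + 4 = -2*(x^2 - 2*x - 2); x^2 - 2*x - 2 = 0 has no rational roots; quadratic formula: x = (2 ± √12)/2.
  ⇒ x = 1 - sqrt(3) ≈ -0.7321, 1 + sqrt(3) ≈ 2.7321

f''(x) = -12/(x^3 - 3*x^2 + 3*x - 1)
Second-derivative test at each critical point:
  f''(-0.7321) = 2.3094 > 0 → local minimum
  f''(2.7321) = -2.3094 < 0 → local maximum

Critical points: x = 1 - sqrt(3) ≈ -0.7321 (local minimum); x = 1 + sqrt(3) ≈ 2.7321 (local maximum)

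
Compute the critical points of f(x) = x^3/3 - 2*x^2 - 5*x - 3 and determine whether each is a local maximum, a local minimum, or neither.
f'(x) = x^2 - 4*x - 5

Solve f'(x) = 0:
  Factor: x^2 - 4*x - 5 = (x - 5)*(x + 1) = 0.
  ⇒ x = -1, 5

f''(x) = 2*x - 4
Second-derivative test at each critical point:
  f''(-1) = -6 < 0 → local maximum
  f''(5) = 6 > 0 → local minimum

Critical points: x = -1 (local maximum); x = 5 (local minimum)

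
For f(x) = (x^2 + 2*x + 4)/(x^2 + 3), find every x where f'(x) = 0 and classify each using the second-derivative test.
f'(x) = 2*(-x^2 - x + 3)/(x^4 + 6*x^2 + 9)

Solve f'(x) = 0:
  f'(x) = -2*(x^2 + x - 3)/(x^2 + 3)^2; the denominator is positive wherever f is defined, so f'(x) = 0 ⇔ -2*x^2 - 2*x + 6 = 0.
  Factor: -2*x^2 - 2*x + 6 = -2*(x^2 + x - 3); x^2 + x - 3 = 0 has no rational roots; quadratic formula: x = (-1 ± √13)/2.
  ⇒ x = -sqrt(13)/2 - 1/2 ≈ -2.3028, -1/2 + sqrt(13)/2 ≈ 1.3028

f''(x) = 2*(2*x^3 + 3*x^2 - 18*x - 3)/(x^6 + 9*x^4 + 27*x^2 + 27)
Second-derivative test at each critical point:
  f''(-2.3028) = 0.1046 > 0 → local minimum
  f''(1.3028) = -0.3268 < 0 → local maximum

Critical points: x = -sqrt(13)/2 - 1/2 ≈ -2.3028 (local minimum); x = -1/2 + sqrt(13)/2 ≈ 1.3028 (local maximum)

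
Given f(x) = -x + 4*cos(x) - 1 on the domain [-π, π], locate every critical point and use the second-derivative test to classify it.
f'(x) = -4*sin(x) - 1

Solve f'(x) = 0 on [-π, π]:
  f'(x) = 0 ⇔ sin(x) = -1/4, i.e. x = arcsin(-1/4) + 2nπ or x = π − arcsin(-1/4) + 2nπ; keep the solutions lying in [-π, π].
  ⇒ x = -pi + asin(1/4) ≈ -2.8889, -asin(1/4) ≈ -0.2527

f''(x) = -4*cos(x)
Second-derivative test at each critical point:
  f''(-2.8889) = 3.8730 > 0 → local minimum
  f''(-0.2527) = -3.8730 < 0 → local maximum

Critical points: x = -pi + asin(1/4) ≈ -2.8889 (local minimum); x = -asin(1/4) ≈ -0.2527 (local maximum)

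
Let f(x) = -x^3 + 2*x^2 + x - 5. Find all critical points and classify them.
f'(x) = -3*x^2 + 4*x + 1

Solve f'(x) = 0:
  3*x^2 - 4*x - 1 = 0 has no rational roots; quadratic formula: x = (4 ± √28)/6.
  ⇒ x = 2/3 - sqrt(7)/3 ≈ -0.2153, 2/3 + sqrt(7)/3 ≈ 1.5486

f''(x) = 4 - 6*x
Second-derivative test at each critical point:
  f''(-0.2153) = 5.2915 > 0 → local minimum
  f''(1.5486) = -5.2915 < 0 → local maximum

Critical points: x = 2/3 - sqrt(7)/3 ≈ -0.2153 (local minimum); x = 2/3 + sqrt(7)/3 ≈ 1.5486 (local maximum)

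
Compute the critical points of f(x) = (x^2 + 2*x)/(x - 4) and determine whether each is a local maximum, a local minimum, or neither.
f'(x) = (x^2 - 8*x - 8)/(x^2 - 8*x + 16)

Solve f'(x) = 0:
  f'(x) = (x^2 - 8*x - 8)/(x - 4)^2; the denominator is positive wherever f is defined, so f'(x) = 0 ⇔ x^2 - 8*x - 8 = 0.
  x^2 - 8*x - 8 = 0 has no rational roots; quadratic formula: x = (8 ± √96)/2.
  ⇒ x = 4 - 2*sqrt(6) ≈ -0.8990, 4 + 2*sqrt(6) ≈ 8.8990

f''(x) = 48/(x^3 - 12*x^2 + 48*x - 64)
Second-derivative test at each critical point:
  f''(-0.8990) = -0.4082 < 0 → local maximum
  f''(8.8990) = 0.4082 > 0 → local minimum

Critical points: x = 4 - 2*sqrt(6) ≈ -0.8990 (local maximum); x = 4 + 2*sqrt(6) ≈ 8.8990 (local minimum)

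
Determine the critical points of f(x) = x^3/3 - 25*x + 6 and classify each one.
f'(x) = x^2 - 25

Solve f'(x) = 0:
  Factor: x^2 - 25 = (x - 5)*(x + 5) = 0.
  ⇒ x = -5, 5

f''(x) = 2*x
Second-derivative test at each critical point:
  f''(-5) = -10 < 0 → local maximum
  f''(5) = 10 > 0 → local minimum

Critical points: x = -5 (local maximum); x = 5 (local minimum)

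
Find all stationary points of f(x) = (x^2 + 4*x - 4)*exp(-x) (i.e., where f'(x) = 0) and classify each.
f'(x) = (-x^2 - 2*x + 8)*exp(-x)

Solve f'(x) = 0:
  f'(x) = (-x^2 - 2*x + 8)·exp(-x) and exp(-x) > 0 for every x, so f'(x) = 0 ⇔ -x^2 - 2*x + 8 = 0.
  Factor: -x^2 - 2*x + 8 = -(x - 2)*(x + 4) = 0.
  ⇒ x = -4, 2

f''(x) = (x^2 - 10)*exp(-x)
Second-derivative test at each critical point:
  f''(-4) = 327.5889 > 0 → local minimum
  f''(2) = -0.8120 < 0 → local maximum

Critical points: x = -4 (local minimum); x = 2 (local maximum)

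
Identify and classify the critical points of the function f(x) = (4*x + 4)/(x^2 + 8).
f'(x) = 4*(x^2 - 2*x*(x + 1) + 8)/(x^2 + 8)^2

Solve f'(x) = 0:
  f'(x) = -4*(x - 2)*(x + 4)/(x^2 + 8)^2; the denominator is positive wherever f is defined, so f'(x) = 0 ⇔ -4*x^2 - 8*x + 32 = 0.
  Factor: -4*x^2 - 8*x + 32 = -4*(x - 2)*(x + 4) = 0.
  ⇒ x = -4, 2

f''(x) = 8*(4*x^2*(x + 1) - (3*x + 1)*(x^2 + 8))/(x^2 + 8)^3
Second-derivative test at each critical point:
  f''(-4) = 1/24 > 0 → local minimum
  f''(2) = -1/6 < 0 → local maximum

Critical points: x = -4 (local minimum); x = 2 (local maximum)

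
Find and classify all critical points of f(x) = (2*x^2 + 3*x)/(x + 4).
f'(x) = 2*(x^2 + 8*x + 6)/(x^2 + 8*x + 16)

Solve f'(x) = 0:
  f'(x) = 2*(x^2 + 8*x + 6)/(x + 4)^2; the denominator is positive wherever f is defined, so f'(x) = 0 ⇔ 2*x^2 + 16*x + 12 = 0.
  Factor: 2*x^2 + 16*x + 12 = 2*(x^2 + 8*x + 6); x^2 + 8*x + 6 = 0 has no rational roots; quadratic formula: x = (-8 ± √40)/2.
  ⇒ x = -4 - sqrt(10) ≈ -7.1623, -4 + sqrt(10) ≈ -0.8377

f''(x) = 40/(x^3 + 12*x^2 + 48*x + 64)
Second-derivative test at each critical point:
  f''(-7.1623) = -1.2649 < 0 → local maximum
  f''(-0.8377) = 1.2649 > 0 → local minimum

Critical points: x = -4 - sqrt(10) ≈ -7.1623 (local maximum); x = -4 + sqrt(10) ≈ -0.8377 (local minimum)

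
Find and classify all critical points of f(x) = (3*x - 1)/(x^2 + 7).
f'(x) = (-3*x^2 + 2*x + 21)/(x^4 + 14*x^2 + 49)

Solve f'(x) = 0:
  f'(x) = -(x - 3)*(3*x + 7)/(x^2 + 7)^2; the denominator is positive wherever f is defined, so f'(x) = 0 ⇔ -3*x^2 + 2*x + 21 = 0.
  Factor: -3*x^2 + 2*x + 21 = -(x - 3)*(3*x + 7) = 0.
  ⇒ x = -7/3, 3

f''(x) = 2*(4*x^2*(3*x - 1) + (1 - 9*x)*(x^2 + 7))/(x^2 + 7)^3
Second-derivative test at each critical point:
  f''(-7/3) = 81/784 > 0 → local minimum
  f''(3) = -1/16 < 0 → local maximum

Critical points: x = -7/3 (local minimum); x = 3 (local maximum)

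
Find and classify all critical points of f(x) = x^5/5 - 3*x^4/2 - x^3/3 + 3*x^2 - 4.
f'(x) = x*(x^3 - 6*x^2 - x + 6)

Solve f'(x) = 0:
  Factor: x^4 - 6*x^3 - x^2 + 6*x = x*(x - 6)*(x - 1)*(x + 1) = 0.
  ⇒ x = -1, 0, 1, 6

f''(x) = 4*x^3 - 18*x^2 - 2*x + 6
Second-derivative test at each critical point:
  f''(-1) = -14 < 0 → local maximum
  f''(0) = 6 > 0 → local minimum
  f''(1) = -10 < 0 → local maximum
  f''(6) = 210 > 0 → local minimum

Critical points: x = -1 (local maximum); x = 0 (local minimum); x = 1 (local maximum); x = 6 (local minimum)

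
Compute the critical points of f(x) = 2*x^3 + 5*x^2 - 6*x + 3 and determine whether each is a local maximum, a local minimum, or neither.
f'(x) = 6*x^2 + 10*x - 6

Solve f'(x) = 0:
  Factor: 6*x^2 + 10*x - 6 = 2*(3*x^2 + 5*x - 3); 3*x^2 + 5*x - 3 = 0 has no rational roots; quadratic formula: x = (-5 ± √61)/6.
  ⇒ x = -sqrt(61)/6 - 5/6 ≈ -2.1350, -5/6 + sqrt(61)/6 ≈ 0.4684

f''(x) = 12*x + 10
Second-derivative test at each critical point:
  f''(-2.1350) = -15.6205 < 0 → local maximum
  f''(0.4684) = 15.6205 > 0 → local minimum

Critical points: x = -sqrt(61)/6 - 5/6 ≈ -2.1350 (local maximum); x = -5/6 + sqrt(61)/6 ≈ 0.4684 (local minimum)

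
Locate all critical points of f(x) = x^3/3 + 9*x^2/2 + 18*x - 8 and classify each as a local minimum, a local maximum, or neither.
f'(x) = x^2 + 9*x + 18

Solve f'(x) = 0:
  Factor: x^2 + 9*x + 18 = (x + 3)*(x + 6) = 0.
  ⇒ x = -6, -3

f''(x) = 2*x + 9
Second-derivative test at each critical point:
  f''(-6) = -3 < 0 → local maximum
  f''(-3) = 3 > 0 → local minimum

Critical points: x = -6 (local maximum); x = -3 (local minimum)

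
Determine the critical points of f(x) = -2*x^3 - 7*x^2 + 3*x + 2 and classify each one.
f'(x) = -6*x^2 - 14*x + 3

Solve f'(x) = 0:
  6*x^2 + 14*x - 3 = 0 has no rational roots; quadratic formula: x = (-14 ± √268)/12.
  ⇒ x = -sqrt(67)/6 - 7/6 ≈ -2.5309, -7/6 + sqrt(67)/6 ≈ 0.1976

f''(x) = -12*x - 14
Second-derivative test at each critical point:
  f''(-2.5309) = 16.3707 > 0 → local minimum
  f''(0.1976) = -16.3707 < 0 → local maximum

Critical points: x = -sqrt(67)/6 - 7/6 ≈ -2.5309 (local minimum); x = -7/6 + sqrt(67)/6 ≈ 0.1976 (local maximum)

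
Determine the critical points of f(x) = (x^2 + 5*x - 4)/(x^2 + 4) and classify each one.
f'(x) = (-5*x^2 + 16*x + 20)/(x^4 + 8*x^2 + 16)

Solve f'(x) = 0:
  f'(x) = -(5*x^2 - 16*x - 20)/(x^2 + 4)^2; the denominator is positive wherever f is defined, so f'(x) = 0 ⇔ -5*x^2 + 16*x + 20 = 0.
  5*x^2 - 16*x - 20 = 0 has no rational roots; quadratic formula: x = (16 ± √656)/10.
  ⇒ x = 8/5 - 2*sqrt(41)/5 ≈ -0.9612, 8/5 + 2*sqrt(41)/5 ≈ 4.1612

f''(x) = 2*(5*x^3 - 24*x^2 - 60*x + 32)/(x^6 + 12*x^4 + 48*x^2 + 64)
Second-derivative test at each critical point:
  f''(-0.9612) = 1.0564 > 0 → local minimum
  f''(4.1612) = -0.0564 < 0 → local maximum

Critical points: x = 8/5 - 2*sqrt(41)/5 ≈ -0.9612 (local minimum); x = 8/5 + 2*sqrt(41)/5 ≈ 4.1612 (local maximum)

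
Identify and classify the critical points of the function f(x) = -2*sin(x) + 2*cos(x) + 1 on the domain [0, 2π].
f'(x) = -2*sqrt(2)*sin(x + pi/4)

Solve f'(x) = 0 on [0, 2π]:
  f'(x) = 0 ⇔ -2*cos(x) = 2*sin(x) ⇔ tan(x) = -1, i.e. x = arctan(-1) + nπ; keep the solutions lying in [0, 2π].
  ⇒ x = 3*pi/4 ≈ 2.3562, 7*pi/4 ≈ 5.4978

f''(x) = -2*sqrt(2)*cos(x + pi/4)
Second-derivative test at each critical point:
  f''(2.3562) = 2.8284 > 0 → local minimum
  f''(5.4978) = -2.8284 < 0 → local maximum

Critical points: x = 3*pi/4 ≈ 2.3562 (local minimum); x = 7*pi/4 ≈ 5.4978 (local maximum)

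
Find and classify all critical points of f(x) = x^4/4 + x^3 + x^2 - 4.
f'(x) = x*(x^2 + 3*x + 2)

Solve f'(x) = 0:
  Factor: x^3 + 3*x^2 + 2*x = x*(x + 1)*(x + 2) = 0.
  ⇒ x = -2, -1, 0

f''(x) = 3*x^2 + 6*x + 2
Second-derivative test at each critical point:
  f''(-2) = 2 > 0 → local minimum
  f''(-1) = -1 < 0 → local maximum
  f''(0) = 2 > 0 → local minimum

Critical points: x = -2 (local minimum); x = -1 (local maximum); x = 0 (local minimum)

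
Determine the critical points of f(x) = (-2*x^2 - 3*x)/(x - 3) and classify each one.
f'(x) = (-2*x^2 + 12*x + 9)/(x^2 - 6*x + 9)

Solve f'(x) = 0:
  f'(x) = -(2*x^2 - 12*x - 9)/(x - 3)^2; the denominator is positive wherever f is defined, so f'(x) = 0 ⇔ -2*x^2 + 12*x + 9 = 0.
  2*x^2 - 12*x - 9 = 0 has no rational roots; quadratic formula: x = (12 ± √216)/4.
  ⇒ x = 3 - 3*sqrt(6)/2 ≈ -0.6742, 3 + 3*sqrt(6)/2 ≈ 6.6742

f''(x) = -54/(x^3 - 9*x^2 + 27*x - 27)
Second-derivative test at each critical point:
  f''(-0.6742) = 1.0887 > 0 → local minimum
  f''(6.6742) = -1.0887 < 0 → local maximum

Critical points: x = 3 - 3*sqrt(6)/2 ≈ -0.6742 (local minimum); x = 3 + 3*sqrt(6)/2 ≈ 6.6742 (local maximum)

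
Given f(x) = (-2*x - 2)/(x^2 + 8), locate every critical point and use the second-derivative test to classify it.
f'(x) = 2*(-x^2 + 2*x*(x + 1) - 8)/(x^2 + 8)^2

Solve f'(x) = 0:
  f'(x) = 2*(x - 2)*(x + 4)/(x^2 + 8)^2; the denominator is positive wherever f is defined, so f'(x) = 0 ⇔ 2*x^2 + 4*x - 16 = 0.
  Factor: 2*x^2 + 4*x - 16 = 2*(x - 2)*(x + 4) = 0.
  ⇒ x = -4, 2

f''(x) = 4*(-4*x^2*(x + 1) + (3*x + 1)*(x^2 + 8))/(x^2 + 8)^3
Second-derivative test at each critical point:
  f''(-4) = -1/48 < 0 → local maximum
  f''(2) = 1/12 > 0 → local minimum

Critical points: x = -4 (local maximum); x = 2 (local minimum)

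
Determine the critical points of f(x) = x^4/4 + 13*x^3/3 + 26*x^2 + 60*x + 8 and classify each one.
f'(x) = x^3 + 13*x^2 + 52*x + 60

Solve f'(x) = 0:
  Factor: x^3 + 13*x^2 + 52*x + 60 = (x + 2)*(x + 5)*(x + 6) = 0.
  ⇒ x = -6, -5, -2

f''(x) = 3*x^2 + 26*x + 52
Second-derivative test at each critical point:
  f''(-6) = 4 > 0 → local minimum
  f''(-5) = -3 < 0 → local maximum
  f''(-2) = 12 > 0 → local minimum

Critical points: x = -6 (local minimum); x = -5 (local maximum); x = -2 (local minimum)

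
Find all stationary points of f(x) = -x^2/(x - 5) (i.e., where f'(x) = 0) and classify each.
f'(x) = x*(10 - x)/(x - 5)^2

Solve f'(x) = 0:
  f'(x) = -x*(x - 10)/(x - 5)^2; the denominator is positive wherever f is defined, so f'(x) = 0 ⇔ -x^2 + 10*x = 0.
  Factor: -x^2 + 10*x = -x*(x - 10) = 0.
  ⇒ x = 0, 10

f''(x) = -50/(x^3 - 15*x^2 + 75*x - 125)
Second-derivative test at each critical point:
  f''(0) = 2/5 > 0 → local minimum
  f''(10) = -2/5 < 0 → local maximum

Critical points: x = 0 (local minimum); x = 10 (local maximum)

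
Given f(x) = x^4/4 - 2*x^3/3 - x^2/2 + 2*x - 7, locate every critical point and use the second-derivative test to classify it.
f'(x) = x^3 - 2*x^2 - x + 2

Solve f'(x) = 0:
  Factor: x^3 - 2*x^2 - x + 2 = (x - 2)*(x - 1)*(x + 1) = 0.
  ⇒ x = -1, 1, 2

f''(x) = 3*x^2 - 4*x - 1
Second-derivative test at each critical point:
  f''(-1) = 6 > 0 → local minimum
  f''(1) = -2 < 0 → local maximum
  f''(2) = 3 > 0 → local minimum

Critical points: x = -1 (local minimum); x = 1 (local maximum); x = 2 (local minimum)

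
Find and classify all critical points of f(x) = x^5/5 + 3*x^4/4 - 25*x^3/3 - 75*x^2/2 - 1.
f'(x) = x*(x^3 + 3*x^2 - 25*x - 75)

Solve f'(x) = 0:
  Factor: x^4 + 3*x^3 - 25*x^2 - 75*x = x*(x - 5)*(x + 3)*(x + 5) = 0.
  ⇒ x = -5, -3, 0, 5

f''(x) = 4*x^3 + 9*x^2 - 50*x - 75
Second-derivative test at each critical point:
  f''(-5) = -100 < 0 → local maximum
  f''(-3) = 48 > 0 → local minimum
  f''(0) = -75 < 0 → local maximum
  f''(5) = 400 > 0 → local minimum

Critical points: x = -5 (local maximum); x = -3 (local minimum); x = 0 (local maximum); x = 5 (local minimum)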